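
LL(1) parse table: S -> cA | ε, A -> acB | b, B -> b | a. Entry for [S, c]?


For [S, c]: 'c' ∈ FIRST(cA)
Entry: S -> cA


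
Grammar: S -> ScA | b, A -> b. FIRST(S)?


Per alternative of S: FIRST(ScA) = {b}; FIRST(b) = {b}
FIRST(S) = {b}


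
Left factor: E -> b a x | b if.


Common prefix: 'b'
Factored: E -> b E', E' -> a x | if


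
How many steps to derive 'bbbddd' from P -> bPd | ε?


Derivation: P => bPd => bbPdd => bbbPddd => bbbddd
Steps: 4


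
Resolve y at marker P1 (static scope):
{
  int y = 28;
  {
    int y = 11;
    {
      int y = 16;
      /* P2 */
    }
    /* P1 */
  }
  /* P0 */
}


y declared in the same block as P1
y = 11


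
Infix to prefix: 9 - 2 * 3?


'*' binds tighter: tree is (- 9 (* 2 3))
Prefix: - 9 * 2 3


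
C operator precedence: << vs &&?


'<<' is shift (level 8); '&&' is logical AND (level 2)
Higher level binds tighter
'<<' has higher precedence than '&&'


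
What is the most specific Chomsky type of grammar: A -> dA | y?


Right-linear: every RHS is a terminal or a terminal followed by one nonterminal
Classification: Type 3 (Regular)


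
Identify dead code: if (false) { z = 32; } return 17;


condition is constant false, so the whole block is unreachable
Dead: 'if (false) { z = 32; }'


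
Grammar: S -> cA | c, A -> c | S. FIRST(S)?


Per alternative of S: FIRST(cA) = {c}; FIRST(c) = {c}
FIRST(S) = {c}


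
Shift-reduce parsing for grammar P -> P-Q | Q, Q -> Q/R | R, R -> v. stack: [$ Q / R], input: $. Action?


handle 'Q/R' on top
Action: reduce (Q -> Q/R)


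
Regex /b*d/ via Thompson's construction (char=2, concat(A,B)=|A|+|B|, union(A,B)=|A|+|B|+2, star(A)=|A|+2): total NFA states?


Syntax tree has 2 char leaf(s), 0 union(s), 1 star(s)
chars contribute 2×2 = 4; each union adds +2; each star adds +2
Total: 4 + 0 + 2 = 6 states


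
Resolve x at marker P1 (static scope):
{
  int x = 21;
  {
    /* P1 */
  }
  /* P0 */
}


P1's block does not declare x; resolves to the enclosing declaration at depth 0
x = 21


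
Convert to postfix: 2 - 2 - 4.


Left to right (same or higher precedence on left)
Postfix: 2 2 - 4 -


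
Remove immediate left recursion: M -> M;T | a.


Left-recursive alternatives: M;T; non-recursive: a
Introduce M': M -> aM', M' -> ;TM' | ε


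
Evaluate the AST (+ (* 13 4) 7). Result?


Evaluate inner: (* 13 4) = 52
Evaluate root: (+ 52 7) = 59
Result: 59


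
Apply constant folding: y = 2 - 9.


2 - 9 = -7 at compile time
Optimized: y = -7


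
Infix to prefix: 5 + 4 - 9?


left-to-right (same/higher precedence on left): tree is (- (+ 5 4) 9)
Prefix: - + 5 4 9


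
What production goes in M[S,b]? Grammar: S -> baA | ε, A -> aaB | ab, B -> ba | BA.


For [S, b]: 'b' ∈ FIRST(baA)
Entry: S -> baA


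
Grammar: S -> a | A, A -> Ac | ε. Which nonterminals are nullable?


A nonterminal is nullable iff some alternative derives ε (directly, or every symbol in it is nullable)
Nullable: {A, S}


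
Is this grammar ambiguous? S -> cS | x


right-linear, alternatives start with distinct terminals 'c' vs 'x': unique leftmost derivation
Unambiguous


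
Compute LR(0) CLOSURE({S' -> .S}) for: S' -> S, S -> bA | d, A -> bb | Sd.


Start: S' -> .S
For each item with dot before a nonterminal B, add B -> .γ for every B-production
Closure: [S' -> .S, S -> .bA, S -> .d]


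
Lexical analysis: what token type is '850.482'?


Pattern: digits with a decimal point
Type: FLOAT_LITERAL


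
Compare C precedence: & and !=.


'!=' is equality (level 6); '&' is bitwise AND (level 5)
Higher level binds tighter
'!=' has higher precedence than '&'


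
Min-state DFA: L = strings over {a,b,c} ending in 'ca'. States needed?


Track the longest suffix of input matching a prefix of 'ca': 3 classes (prefixes of length 0..2)
Minimal DFA: 3 states


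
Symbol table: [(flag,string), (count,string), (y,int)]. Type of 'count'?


Lookup 'count' → type string


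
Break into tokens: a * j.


Scan left to right, longest-match per lexeme
Tokens: ID(a), OP(*), ID(j)


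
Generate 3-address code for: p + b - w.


Break into single-operator statements:
t1 = p + b
t2 = t1 - w


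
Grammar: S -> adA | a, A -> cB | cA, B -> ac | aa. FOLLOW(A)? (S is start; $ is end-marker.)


$ ∈ FOLLOW(S). For each A -> αBβ: add FIRST(β)\{ε} to FOLLOW(B); if β nullable, add FOLLOW(A).
FOLLOW(A) = {$}


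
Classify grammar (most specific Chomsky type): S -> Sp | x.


Left-linear: every RHS is a terminal or one nonterminal followed by a terminal
Classification: Type 3 (Regular)


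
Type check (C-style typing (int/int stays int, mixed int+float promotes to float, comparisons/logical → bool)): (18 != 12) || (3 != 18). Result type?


Operand types: bool || bool
Rule: logical operators take bool operands and yield bool
Result type: bool


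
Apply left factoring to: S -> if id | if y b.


Common prefix: 'if'
Factored: S -> if S', S' -> id | y b


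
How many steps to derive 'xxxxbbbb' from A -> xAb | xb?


Derivation: A => xAb => xxAbb => xxxAbbb => xxxxbbbb
Steps: 4


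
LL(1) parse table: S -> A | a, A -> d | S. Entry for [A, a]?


For [A, a]: 'a' ∈ FIRST(S)
Entry: A -> S


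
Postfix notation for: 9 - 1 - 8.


Left to right (same or higher precedence on left)
Postfix: 9 1 - 8 -


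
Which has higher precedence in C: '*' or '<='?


'*' is multiplicative (level 10); '<=' is relational (level 7)
Higher level binds tighter
'*' has higher precedence than '<='


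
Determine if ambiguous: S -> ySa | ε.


balanced y^n…a^n: each string has a unique parse
Unambiguous


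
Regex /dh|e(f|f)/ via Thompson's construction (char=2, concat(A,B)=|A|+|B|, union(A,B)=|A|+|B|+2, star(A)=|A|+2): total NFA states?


Syntax tree has 5 char leaf(s), 2 union(s), 0 star(s)
chars contribute 5×2 = 10; each union adds +2; each star adds +2
Total: 10 + 4 + 0 = 14 states


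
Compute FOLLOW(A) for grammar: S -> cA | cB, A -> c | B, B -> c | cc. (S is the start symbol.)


$ ∈ FOLLOW(S). For each A -> αBβ: add FIRST(β)\{ε} to FOLLOW(B); if β nullable, add FOLLOW(A).
FOLLOW(A) = {$}


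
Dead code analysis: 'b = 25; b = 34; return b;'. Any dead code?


first assignment to b is overwritten before any read
Dead: 'b = 25'


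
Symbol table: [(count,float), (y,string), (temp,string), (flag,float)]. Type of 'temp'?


Lookup 'temp' → type string


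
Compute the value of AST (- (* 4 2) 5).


Evaluate inner: (* 4 2) = 8
Evaluate root: (- 8 5) = 3
Result: 3


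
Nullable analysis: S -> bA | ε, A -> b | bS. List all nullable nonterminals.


A nonterminal is nullable iff some alternative derives ε (directly, or every symbol in it is nullable)
Nullable: {S}


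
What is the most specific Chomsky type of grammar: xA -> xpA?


LHS has context (more than one symbol) and |LHS| ≤ |RHS|
Classification: Type 1 (Context-Sensitive)


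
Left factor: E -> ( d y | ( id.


Common prefix: '('
Factored: E -> ( E', E' -> d y | id


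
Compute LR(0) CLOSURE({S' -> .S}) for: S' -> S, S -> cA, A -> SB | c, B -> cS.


Start: S' -> .S
For each item with dot before a nonterminal B, add B -> .γ for every B-production
Closure: [S' -> .S, S -> .cA]


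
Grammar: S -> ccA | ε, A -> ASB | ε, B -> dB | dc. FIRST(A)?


Per alternative of A: FIRST(ASB) = {c, d}; FIRST(ε) = {ε}
FIRST(A) = {c, d, ε}


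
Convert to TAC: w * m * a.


Break into single-operator statements:
t1 = w * m
t2 = t1 * a


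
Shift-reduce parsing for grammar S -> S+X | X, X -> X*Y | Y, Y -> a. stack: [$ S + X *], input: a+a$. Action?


no handle; shift 'a'
Action: shift


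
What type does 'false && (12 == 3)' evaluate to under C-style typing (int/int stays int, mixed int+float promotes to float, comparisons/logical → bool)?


Operand types: bool && bool
Rule: logical operators take bool operands and yield bool
Result type: bool


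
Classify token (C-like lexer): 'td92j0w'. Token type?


Pattern: letter/underscore followed by alphanumerics, not a keyword
Type: IDENTIFIER


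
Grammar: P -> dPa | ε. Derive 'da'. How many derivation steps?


Derivation: P => dPa => da
Steps: 2


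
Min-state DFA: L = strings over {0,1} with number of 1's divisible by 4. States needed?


Track (count of 1) mod 4: states 0..3, accept at 0
Minimal DFA: 4 states


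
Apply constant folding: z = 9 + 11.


9 + 11 = 20 at compile time
Optimized: z = 20


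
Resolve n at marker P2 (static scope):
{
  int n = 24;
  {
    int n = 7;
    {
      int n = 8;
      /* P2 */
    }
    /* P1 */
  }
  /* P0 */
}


n declared in the same block as P2
n = 8


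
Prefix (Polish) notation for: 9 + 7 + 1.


left-to-right (same/higher precedence on left): tree is (+ (+ 9 7) 1)
Prefix: + + 9 7 1


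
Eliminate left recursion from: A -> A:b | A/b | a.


Left-recursive alternatives: A:b, A/b; non-recursive: a
Introduce A': A -> aA', A' -> :bA' | /bA' | ε


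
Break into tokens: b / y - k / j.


Scan left to right, longest-match per lexeme
Tokens: ID(b), OP(/), ID(y), OP(-), ID(k), OP(/), ID(j)


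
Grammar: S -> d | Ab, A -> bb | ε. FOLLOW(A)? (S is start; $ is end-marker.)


$ ∈ FOLLOW(S). For each A -> αBβ: add FIRST(β)\{ε} to FOLLOW(B); if β nullable, add FOLLOW(A).
FOLLOW(A) = {b}


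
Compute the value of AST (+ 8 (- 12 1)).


Evaluate inner: (- 12 1) = 11
Evaluate root: (+ 8 11) = 19
Result: 19


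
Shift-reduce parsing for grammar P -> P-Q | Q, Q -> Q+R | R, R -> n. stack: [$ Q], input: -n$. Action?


lookahead ∉ {+} so Q won't extend; reduce P -> Q
Action: reduce (P -> Q)


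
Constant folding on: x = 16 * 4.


16 * 4 = 64 at compile time
Optimized: x = 64


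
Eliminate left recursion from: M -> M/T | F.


Left-recursive alternatives: M/T; non-recursive: F
Introduce M': M -> FM', M' -> /TM' | ε


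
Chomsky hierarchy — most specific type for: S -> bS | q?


Right-linear: every RHS is a terminal or a terminal followed by one nonterminal
Classification: Type 3 (Regular)


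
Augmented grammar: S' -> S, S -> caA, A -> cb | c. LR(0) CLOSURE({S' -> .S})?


Start: S' -> .S
For each item with dot before a nonterminal B, add B -> .γ for every B-production
Closure: [S' -> .S, S -> .caA]


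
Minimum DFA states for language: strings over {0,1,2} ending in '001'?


Track the longest suffix of input matching a prefix of '001': 4 classes (prefixes of length 0..3)
Minimal DFA: 4 states


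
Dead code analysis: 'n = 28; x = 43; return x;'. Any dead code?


n is assigned but never read
Dead: 'n = 28'


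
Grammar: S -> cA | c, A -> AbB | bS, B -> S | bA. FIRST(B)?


Per alternative of B: FIRST(S) = {c}; FIRST(bA) = {b}
FIRST(B) = {b, c}


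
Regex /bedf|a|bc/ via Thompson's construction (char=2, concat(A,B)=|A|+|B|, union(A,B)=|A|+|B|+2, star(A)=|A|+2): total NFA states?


Syntax tree has 7 char leaf(s), 2 union(s), 0 star(s)
chars contribute 7×2 = 14; each union adds +2; each star adds +2
Total: 14 + 4 + 0 = 18 states


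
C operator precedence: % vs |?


'%' is multiplicative (level 10); '|' is bitwise OR (level 3)
Higher level binds tighter
'%' has higher precedence than '|'


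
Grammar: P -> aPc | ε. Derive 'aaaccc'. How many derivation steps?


Derivation: P => aPc => aaPcc => aaaPccc => aaaccc
Steps: 4


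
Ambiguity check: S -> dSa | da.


balanced d^n…a^n: each string has a unique parse
Unambiguous


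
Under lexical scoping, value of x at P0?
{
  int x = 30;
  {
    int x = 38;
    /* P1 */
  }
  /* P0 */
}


x declared in the same block as P0
x = 30


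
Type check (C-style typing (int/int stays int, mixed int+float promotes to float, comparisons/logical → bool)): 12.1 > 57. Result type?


Operand types: float > int
Rule: comparison yields bool
Result type: bool


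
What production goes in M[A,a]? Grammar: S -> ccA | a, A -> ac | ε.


For [A, a]: 'a' ∈ FIRST(ac)
Entry: A -> ac


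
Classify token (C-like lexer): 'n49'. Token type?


Pattern: letter/underscore followed by alphanumerics, not a keyword
Type: IDENTIFIER


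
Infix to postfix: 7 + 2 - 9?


Left to right (same or higher precedence on left)
Postfix: 7 2 + 9 -


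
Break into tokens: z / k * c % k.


Scan left to right, longest-match per lexeme
Tokens: ID(z), OP(/), ID(k), OP(*), ID(c), OP(%), ID(k)


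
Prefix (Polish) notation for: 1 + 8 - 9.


left-to-right (same/higher precedence on left): tree is (- (+ 1 8) 9)
Prefix: - + 1 8 9


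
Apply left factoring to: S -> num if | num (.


Common prefix: 'num'
Factored: S -> num S', S' -> if | (


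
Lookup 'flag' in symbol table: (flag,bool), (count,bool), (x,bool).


Lookup 'flag' → type bool


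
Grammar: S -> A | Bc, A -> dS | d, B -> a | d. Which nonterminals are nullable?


A nonterminal is nullable iff some alternative derives ε (directly, or every symbol in it is nullable)
Nullable: {}


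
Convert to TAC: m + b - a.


Break into single-operator statements:
t1 = m + b
t2 = t1 - a


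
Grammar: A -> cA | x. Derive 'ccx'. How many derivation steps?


Derivation: A => cA => ccA => ccx
Steps: 3


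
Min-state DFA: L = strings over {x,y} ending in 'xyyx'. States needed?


Track the longest suffix of input matching a prefix of 'xyyx': 5 classes (prefixes of length 0..4)
Minimal DFA: 5 states


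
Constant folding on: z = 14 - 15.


14 - 15 = -1 at compile time
Optimized: z = -1


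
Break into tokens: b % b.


Scan left to right, longest-match per lexeme
Tokens: ID(b), OP(%), ID(b)


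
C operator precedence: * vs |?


'*' is multiplicative (level 10); '|' is bitwise OR (level 3)
Higher level binds tighter
'*' has higher precedence than '|'


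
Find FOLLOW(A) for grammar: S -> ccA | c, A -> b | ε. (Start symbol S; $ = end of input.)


$ ∈ FOLLOW(S). For each A -> αBβ: add FIRST(β)\{ε} to FOLLOW(B); if β nullable, add FOLLOW(A).
FOLLOW(A) = {$}


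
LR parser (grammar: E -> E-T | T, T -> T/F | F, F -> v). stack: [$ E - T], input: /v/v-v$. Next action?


'/' can extend T; shift to build T -> T/F
Action: shift


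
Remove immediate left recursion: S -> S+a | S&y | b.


Left-recursive alternatives: S+a, S&y; non-recursive: b
Introduce S': S -> bS', S' -> +aS' | &yS' | ε


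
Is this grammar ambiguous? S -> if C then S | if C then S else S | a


dangling else: 'if C then if C then a else a' parses two ways
Ambiguous


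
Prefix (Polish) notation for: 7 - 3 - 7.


left-to-right (same/higher precedence on left): tree is (- (- 7 3) 7)
Prefix: - - 7 3 7


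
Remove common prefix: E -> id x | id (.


Common prefix: 'id'
Factored: E -> id E', E' -> x | (


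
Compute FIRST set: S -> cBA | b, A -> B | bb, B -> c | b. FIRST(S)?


Per alternative of S: FIRST(cBA) = {c}; FIRST(b) = {b}
FIRST(S) = {b, c}


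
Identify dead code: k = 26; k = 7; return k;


first assignment to k is overwritten before any read
Dead: 'k = 26'


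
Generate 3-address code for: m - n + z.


Break into single-operator statements:
t1 = m - n
t2 = t1 + z


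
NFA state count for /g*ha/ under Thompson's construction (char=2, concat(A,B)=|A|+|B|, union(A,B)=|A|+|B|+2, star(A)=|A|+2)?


Syntax tree has 3 char leaf(s), 0 union(s), 1 star(s)
chars contribute 3×2 = 6; each union adds +2; each star adds +2
Total: 6 + 0 + 2 = 8 states


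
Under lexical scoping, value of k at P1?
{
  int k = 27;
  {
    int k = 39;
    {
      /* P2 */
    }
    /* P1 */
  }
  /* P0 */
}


k declared in the same block as P1
k = 39


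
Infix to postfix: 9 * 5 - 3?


Left to right (same or higher precedence on left)
Postfix: 9 5 * 3 -


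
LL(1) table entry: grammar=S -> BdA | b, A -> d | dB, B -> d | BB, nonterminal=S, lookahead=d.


For [S, d]: 'd' ∈ FIRST(BdA)
Entry: S -> BdA


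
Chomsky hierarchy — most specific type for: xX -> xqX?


LHS has context (more than one symbol) and |LHS| ≤ |RHS|
Classification: Type 1 (Context-Sensitive)


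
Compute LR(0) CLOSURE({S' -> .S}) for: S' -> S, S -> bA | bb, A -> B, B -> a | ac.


Start: S' -> .S
For each item with dot before a nonterminal B, add B -> .γ for every B-production
Closure: [S' -> .S, S -> .bA, S -> .bb]


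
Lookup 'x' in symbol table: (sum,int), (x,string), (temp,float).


Lookup 'x' → type string


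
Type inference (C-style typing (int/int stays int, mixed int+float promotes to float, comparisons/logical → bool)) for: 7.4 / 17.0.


Operand types: float / float
Rule: mixed int/float promotes to float; int/int stays int
Result type: float


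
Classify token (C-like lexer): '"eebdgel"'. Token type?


Pattern: double-quoted sequence
Type: STRING_LITERAL


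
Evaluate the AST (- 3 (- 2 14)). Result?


Evaluate inner: (- 2 14) = -12
Evaluate root: (- 3 -12) = 15
Result: 15


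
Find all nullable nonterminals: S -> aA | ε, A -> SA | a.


A nonterminal is nullable iff some alternative derives ε (directly, or every symbol in it is nullable)
Nullable: {S}


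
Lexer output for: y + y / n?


Scan left to right, longest-match per lexeme
Tokens: ID(y), OP(+), ID(y), OP(/), ID(n)


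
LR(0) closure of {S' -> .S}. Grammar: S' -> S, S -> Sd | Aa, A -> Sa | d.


Start: S' -> .S
For each item with dot before a nonterminal B, add B -> .γ for every B-production
Closure: [S' -> .S, S -> .Sd, S -> .Aa, A -> .Sa, A -> .d]


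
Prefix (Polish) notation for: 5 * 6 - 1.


left-to-right (same/higher precedence on left): tree is (- (* 5 6) 1)
Prefix: - * 5 6 1


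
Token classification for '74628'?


Pattern: digits only
Type: INTEGER_LITERAL


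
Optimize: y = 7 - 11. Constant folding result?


7 - 11 = -4 at compile time
Optimized: y = -4


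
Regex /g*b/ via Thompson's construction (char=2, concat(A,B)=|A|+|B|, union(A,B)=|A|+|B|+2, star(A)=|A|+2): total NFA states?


Syntax tree has 2 char leaf(s), 0 union(s), 1 star(s)
chars contribute 2×2 = 4; each union adds +2; each star adds +2
Total: 4 + 0 + 2 = 6 states


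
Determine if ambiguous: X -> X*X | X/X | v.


'v*v/v' has two parse trees (no precedence encoded between * and /)
Ambiguous


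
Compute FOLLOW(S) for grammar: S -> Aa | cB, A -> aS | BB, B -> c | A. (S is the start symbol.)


$ ∈ FOLLOW(S). For each A -> αBβ: add FIRST(β)\{ε} to FOLLOW(B); if β nullable, add FOLLOW(A).
FOLLOW(S) = {$, a, c}


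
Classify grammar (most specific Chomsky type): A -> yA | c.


Right-linear: every RHS is a terminal or a terminal followed by one nonterminal
Classification: Type 3 (Regular)


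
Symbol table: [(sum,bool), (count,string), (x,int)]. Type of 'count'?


Lookup 'count' → type string


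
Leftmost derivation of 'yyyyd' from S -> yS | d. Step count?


Derivation: S => yS => yyS => yyyS => yyyyS => yyyyd
Steps: 5


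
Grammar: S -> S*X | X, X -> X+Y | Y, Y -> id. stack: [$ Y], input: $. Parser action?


'Y' (not preceded by X+) is the handle for X -> Y
Action: reduce (X -> Y)


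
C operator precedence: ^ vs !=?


'!=' is equality (level 6); '^' is bitwise XOR (level 4)
Higher level binds tighter
'!=' has higher precedence than '^'


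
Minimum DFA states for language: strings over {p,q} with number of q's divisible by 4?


Track (count of q) mod 4: states 0..3, accept at 0
Minimal DFA: 4 states


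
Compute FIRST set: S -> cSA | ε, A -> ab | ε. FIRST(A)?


Per alternative of A: FIRST(ab) = {a}; FIRST(ε) = {ε}
FIRST(A) = {a, ε}


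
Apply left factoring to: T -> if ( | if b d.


Common prefix: 'if'
Factored: T -> if T', T' -> ( | b d


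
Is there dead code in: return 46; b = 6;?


statement follows a return and is unreachable
Dead: 'b = 6'


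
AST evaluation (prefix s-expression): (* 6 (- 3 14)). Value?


Evaluate inner: (- 3 14) = -11
Evaluate root: (* 6 -11) = -66
Result: -66


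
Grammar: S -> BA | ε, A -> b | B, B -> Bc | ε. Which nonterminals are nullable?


A nonterminal is nullable iff some alternative derives ε (directly, or every symbol in it is nullable)
Nullable: {A, B, S}


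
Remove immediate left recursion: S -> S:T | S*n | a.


Left-recursive alternatives: S:T, S*n; non-recursive: a
Introduce S': S -> aS', S' -> :TS' | *nS' | ε


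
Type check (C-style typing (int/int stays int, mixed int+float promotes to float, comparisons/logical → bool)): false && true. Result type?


Operand types: bool && bool
Rule: logical operators take bool operands and yield bool
Result type: bool


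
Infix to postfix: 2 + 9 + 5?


Left to right (same or higher precedence on left)
Postfix: 2 9 + 5 +


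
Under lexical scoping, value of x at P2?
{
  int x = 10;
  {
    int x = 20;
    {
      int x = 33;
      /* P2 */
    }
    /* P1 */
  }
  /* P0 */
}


x declared in the same block as P2
x = 33


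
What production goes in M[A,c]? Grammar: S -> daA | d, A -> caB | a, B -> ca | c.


For [A, c]: 'c' ∈ FIRST(caB)
Entry: A -> caB


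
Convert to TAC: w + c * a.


Break into single-operator statements:
t1 = c * a
t2 = w + t1


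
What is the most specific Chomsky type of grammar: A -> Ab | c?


Left-linear: every RHS is a terminal or one nonterminal followed by a terminal
Classification: Type 3 (Regular)


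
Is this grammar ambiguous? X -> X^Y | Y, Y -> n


precedence layered via separate nonterminal Y: deterministic
Unambiguous


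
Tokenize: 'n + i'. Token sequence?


Scan left to right, longest-match per lexeme
Tokens: ID(n), OP(+), ID(i)


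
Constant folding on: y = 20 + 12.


20 + 12 = 32 at compile time
Optimized: y = 32


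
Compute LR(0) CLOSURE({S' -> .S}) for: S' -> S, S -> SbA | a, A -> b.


Start: S' -> .S
For each item with dot before a nonterminal B, add B -> .γ for every B-production
Closure: [S' -> .S, S -> .SbA, S -> .a]


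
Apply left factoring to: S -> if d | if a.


Common prefix: 'if'
Factored: S -> if S', S' -> d | a


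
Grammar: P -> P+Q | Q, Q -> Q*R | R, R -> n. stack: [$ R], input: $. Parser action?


'R' (not preceded by Q*) is the handle for Q -> R
Action: reduce (Q -> R)


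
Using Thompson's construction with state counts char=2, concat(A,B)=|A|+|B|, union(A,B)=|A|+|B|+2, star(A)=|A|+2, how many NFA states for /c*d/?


Syntax tree has 2 char leaf(s), 0 union(s), 1 star(s)
chars contribute 2×2 = 4; each union adds +2; each star adds +2
Total: 4 + 0 + 2 = 6 states


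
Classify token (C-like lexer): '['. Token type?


Pattern: delimiter/punctuation
Type: PUNCTUATION


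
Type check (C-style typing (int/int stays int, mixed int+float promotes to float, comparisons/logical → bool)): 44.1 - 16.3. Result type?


Operand types: float - float
Rule: mixed int/float promotes to float; int/int stays int
Result type: float


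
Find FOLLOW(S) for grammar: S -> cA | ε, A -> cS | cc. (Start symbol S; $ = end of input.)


$ ∈ FOLLOW(S). For each A -> αBβ: add FIRST(β)\{ε} to FOLLOW(B); if β nullable, add FOLLOW(A).
FOLLOW(S) = {$}


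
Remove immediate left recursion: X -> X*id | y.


Left-recursive alternatives: X*id; non-recursive: y
Introduce X': X -> yX', X' -> *idX' | ε


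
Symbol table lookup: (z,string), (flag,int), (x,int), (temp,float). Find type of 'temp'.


Lookup 'temp' → type float


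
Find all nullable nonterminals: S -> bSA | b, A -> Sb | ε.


A nonterminal is nullable iff some alternative derives ε (directly, or every symbol in it is nullable)
Nullable: {A}


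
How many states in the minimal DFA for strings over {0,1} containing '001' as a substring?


KMP-style automaton: 3 progress states + 1 absorbing accept = 4
Minimal DFA: 4 states


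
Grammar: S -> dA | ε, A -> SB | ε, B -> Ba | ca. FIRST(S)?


Per alternative of S: FIRST(dA) = {d}; FIRST(ε) = {ε}
FIRST(S) = {d, ε}


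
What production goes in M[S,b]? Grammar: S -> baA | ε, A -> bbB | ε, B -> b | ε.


For [S, b]: 'b' ∈ FIRST(baA)
Entry: S -> baA


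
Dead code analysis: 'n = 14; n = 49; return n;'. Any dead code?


first assignment to n is overwritten before any read
Dead: 'n = 14'


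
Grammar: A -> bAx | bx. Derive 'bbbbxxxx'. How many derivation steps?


Derivation: A => bAx => bbAxx => bbbAxxx => bbbbxxxx
Steps: 4


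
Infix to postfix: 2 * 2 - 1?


Left to right (same or higher precedence on left)
Postfix: 2 2 * 1 -


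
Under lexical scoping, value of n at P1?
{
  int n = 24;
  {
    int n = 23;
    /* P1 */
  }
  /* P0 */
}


n declared in the same block as P1
n = 23


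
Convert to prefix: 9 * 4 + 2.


left-to-right (same/higher precedence on left): tree is (+ (* 9 4) 2)
Prefix: + * 9 4 2


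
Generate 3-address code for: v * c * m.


Break into single-operator statements:
t1 = v * c
t2 = t1 * m


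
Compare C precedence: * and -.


'*' is multiplicative (level 10); '-' is additive (level 9)
Higher level binds tighter
'*' has higher precedence than '-'


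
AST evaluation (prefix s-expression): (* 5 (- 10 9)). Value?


Evaluate inner: (- 10 9) = 1
Evaluate root: (* 5 1) = 5
Result: 5


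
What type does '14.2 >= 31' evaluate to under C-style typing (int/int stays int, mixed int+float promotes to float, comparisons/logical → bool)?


Operand types: float >= int
Rule: comparison yields bool
Result type: bool


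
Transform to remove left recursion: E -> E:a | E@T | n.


Left-recursive alternatives: E:a, E@T; non-recursive: n
Introduce E': E -> nE', E' -> :aE' | @TE' | ε


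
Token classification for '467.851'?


Pattern: digits with a decimal point
Type: FLOAT_LITERAL


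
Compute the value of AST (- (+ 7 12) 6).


Evaluate inner: (+ 7 12) = 19
Evaluate root: (- 19 6) = 13
Result: 13


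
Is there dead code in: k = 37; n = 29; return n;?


k is assigned but never read
Dead: 'k = 37'


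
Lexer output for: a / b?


Scan left to right, longest-match per lexeme
Tokens: ID(a), OP(/), ID(b)


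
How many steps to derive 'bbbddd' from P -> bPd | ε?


Derivation: P => bPd => bbPdd => bbbPddd => bbbddd
Steps: 4


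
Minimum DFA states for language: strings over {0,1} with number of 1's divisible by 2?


Track (count of 1) mod 2: states 0..1, accept at 0
Minimal DFA: 2 states


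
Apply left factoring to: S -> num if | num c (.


Common prefix: 'num'
Factored: S -> num S', S' -> if | c (


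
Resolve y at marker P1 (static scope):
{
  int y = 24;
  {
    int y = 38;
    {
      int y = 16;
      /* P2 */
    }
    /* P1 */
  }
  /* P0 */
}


y declared in the same block as P1
y = 38


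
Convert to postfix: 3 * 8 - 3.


Left to right (same or higher precedence on left)
Postfix: 3 8 * 3 -


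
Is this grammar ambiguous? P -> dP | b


right-linear, alternatives start with distinct terminals 'd' vs 'b': unique leftmost derivation
Unambiguous


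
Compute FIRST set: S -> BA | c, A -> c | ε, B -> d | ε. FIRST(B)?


Per alternative of B: FIRST(d) = {d}; FIRST(ε) = {ε}
FIRST(B) = {d, ε}


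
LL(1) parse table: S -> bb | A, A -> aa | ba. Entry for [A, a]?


For [A, a]: 'a' ∈ FIRST(aa)
Entry: A -> aa


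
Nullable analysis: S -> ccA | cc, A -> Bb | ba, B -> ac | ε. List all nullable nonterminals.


A nonterminal is nullable iff some alternative derives ε (directly, or every symbol in it is nullable)
Nullable: {B}


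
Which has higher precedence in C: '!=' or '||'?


'!=' is equality (level 6); '||' is logical OR (level 1)
Higher level binds tighter
'!=' has higher precedence than '||'


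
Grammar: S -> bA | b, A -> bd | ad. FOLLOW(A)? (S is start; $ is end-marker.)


$ ∈ FOLLOW(S). For each A -> αBβ: add FIRST(β)\{ε} to FOLLOW(B); if β nullable, add FOLLOW(A).
FOLLOW(A) = {$}


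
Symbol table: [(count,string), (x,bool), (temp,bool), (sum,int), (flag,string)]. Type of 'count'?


Lookup 'count' → type string


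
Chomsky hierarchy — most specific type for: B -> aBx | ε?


Single nonterminal LHS, but a^n x^n is not regular
Classification: Type 2 (Context-Free)


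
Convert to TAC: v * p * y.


Break into single-operator statements:
t1 = v * p
t2 = t1 * y


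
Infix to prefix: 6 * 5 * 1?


left-to-right (same/higher precedence on left): tree is (* (* 6 5) 1)
Prefix: * * 6 5 1


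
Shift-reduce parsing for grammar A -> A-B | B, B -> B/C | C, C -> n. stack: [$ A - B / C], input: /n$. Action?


handle 'B/C' on top
Action: reduce (B -> B/C)


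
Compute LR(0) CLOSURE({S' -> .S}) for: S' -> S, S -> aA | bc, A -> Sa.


Start: S' -> .S
For each item with dot before a nonterminal B, add B -> .γ for every B-production
Closure: [S' -> .S, S -> .aA, S -> .bc]


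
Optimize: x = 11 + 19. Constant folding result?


11 + 19 = 30 at compile time
Optimized: x = 30


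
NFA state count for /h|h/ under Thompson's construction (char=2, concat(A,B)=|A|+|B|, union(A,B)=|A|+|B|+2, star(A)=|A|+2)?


Syntax tree has 2 char leaf(s), 1 union(s), 0 star(s)
chars contribute 2×2 = 4; each union adds +2; each star adds +2
Total: 4 + 2 + 0 = 6 states


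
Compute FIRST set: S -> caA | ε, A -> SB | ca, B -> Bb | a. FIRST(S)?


Per alternative of S: FIRST(caA) = {c}; FIRST(ε) = {ε}
FIRST(S) = {c, ε}


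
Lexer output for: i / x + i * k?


Scan left to right, longest-match per lexeme
Tokens: ID(i), OP(/), ID(x), OP(+), ID(i), OP(*), ID(k)


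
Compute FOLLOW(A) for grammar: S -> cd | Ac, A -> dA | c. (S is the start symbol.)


$ ∈ FOLLOW(S). For each A -> αBβ: add FIRST(β)\{ε} to FOLLOW(B); if β nullable, add FOLLOW(A).
FOLLOW(A) = {c}


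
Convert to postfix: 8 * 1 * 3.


Left to right (same or higher precedence on left)
Postfix: 8 1 * 3 *


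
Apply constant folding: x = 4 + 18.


4 + 18 = 22 at compile time
Optimized: x = 22


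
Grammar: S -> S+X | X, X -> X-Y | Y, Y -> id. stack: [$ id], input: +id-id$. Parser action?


'id' on top is the handle for Y -> id
Action: reduce (Y -> id)


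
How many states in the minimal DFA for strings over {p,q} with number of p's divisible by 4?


Track (count of p) mod 4: states 0..3, accept at 0
Minimal DFA: 4 states


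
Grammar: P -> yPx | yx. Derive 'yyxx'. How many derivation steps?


Derivation: P => yPx => yyxx
Steps: 2


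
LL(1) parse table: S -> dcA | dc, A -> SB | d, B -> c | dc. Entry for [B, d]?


For [B, d]: 'd' ∈ FIRST(dc)
Entry: B -> dc


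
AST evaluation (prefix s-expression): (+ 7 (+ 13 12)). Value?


Evaluate inner: (+ 13 12) = 25
Evaluate root: (+ 7 25) = 32
Result: 32


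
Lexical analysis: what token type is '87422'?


Pattern: digits only
Type: INTEGER_LITERAL


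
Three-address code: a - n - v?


Break into single-operator statements:
t1 = a - n
t2 = t1 - v


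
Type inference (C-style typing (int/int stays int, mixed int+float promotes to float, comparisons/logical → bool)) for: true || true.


Operand types: bool || bool
Rule: logical operators take bool operands and yield bool
Result type: bool


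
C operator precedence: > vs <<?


'<<' is shift (level 8); '>' is relational (level 7)
Higher level binds tighter
'<<' has higher precedence than '>'


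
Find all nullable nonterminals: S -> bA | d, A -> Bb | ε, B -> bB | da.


A nonterminal is nullable iff some alternative derives ε (directly, or every symbol in it is nullable)
Nullable: {A}


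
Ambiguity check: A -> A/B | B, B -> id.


precedence layered via separate nonterminal B: deterministic
Unambiguous


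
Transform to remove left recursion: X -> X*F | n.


Left-recursive alternatives: X*F; non-recursive: n
Introduce X': X -> nX', X' -> *FX' | ε


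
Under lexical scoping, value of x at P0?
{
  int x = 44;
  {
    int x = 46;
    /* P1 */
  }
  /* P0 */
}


x declared in the same block as P0
x = 44


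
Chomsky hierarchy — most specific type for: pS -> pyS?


LHS has context (more than one symbol) and |LHS| ≤ |RHS|
Classification: Type 1 (Context-Sensitive)


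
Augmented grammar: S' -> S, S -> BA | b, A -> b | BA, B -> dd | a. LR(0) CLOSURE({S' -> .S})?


Start: S' -> .S
For each item with dot before a nonterminal B, add B -> .γ for every B-production
Closure: [S' -> .S, S -> .BA, S -> .b, B -> .dd, B -> .a]


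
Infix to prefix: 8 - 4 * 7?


'*' binds tighter: tree is (- 8 (* 4 7))
Prefix: - 8 * 4 7


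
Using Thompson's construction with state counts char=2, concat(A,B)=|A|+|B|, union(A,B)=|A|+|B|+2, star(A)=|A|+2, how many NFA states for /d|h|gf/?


Syntax tree has 4 char leaf(s), 2 union(s), 0 star(s)
chars contribute 4×2 = 8; each union adds +2; each star adds +2
Total: 8 + 4 + 0 = 12 states


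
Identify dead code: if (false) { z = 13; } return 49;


condition is constant false, so the whole block is unreachable
Dead: 'if (false) { z = 13; }'


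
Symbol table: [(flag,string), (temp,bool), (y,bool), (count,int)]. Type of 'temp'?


Lookup 'temp' → type bool


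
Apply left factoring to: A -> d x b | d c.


Common prefix: 'd'
Factored: A -> d A', A' -> x b | c


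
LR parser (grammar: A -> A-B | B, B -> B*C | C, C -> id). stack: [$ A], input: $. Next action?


start symbol A on stack, input exhausted
Action: accept


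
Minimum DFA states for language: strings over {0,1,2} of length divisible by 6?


Track length mod 6: states 0..5, accept at 0
Minimal DFA: 6 states


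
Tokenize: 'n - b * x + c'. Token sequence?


Scan left to right, longest-match per lexeme
Tokens: ID(n), OP(-), ID(b), OP(*), ID(x), OP(+), ID(c)


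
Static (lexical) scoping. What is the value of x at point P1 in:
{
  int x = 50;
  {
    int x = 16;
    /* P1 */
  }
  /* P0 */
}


x declared in the same block as P1
x = 16


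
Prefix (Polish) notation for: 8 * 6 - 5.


left-to-right (same/higher precedence on left): tree is (- (* 8 6) 5)
Prefix: - * 8 6 5


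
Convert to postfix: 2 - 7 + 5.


Left to right (same or higher precedence on left)
Postfix: 2 7 - 5 +


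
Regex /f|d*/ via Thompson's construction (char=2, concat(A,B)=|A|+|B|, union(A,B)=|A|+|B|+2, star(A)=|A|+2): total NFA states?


Syntax tree has 2 char leaf(s), 1 union(s), 1 star(s)
chars contribute 2×2 = 4; each union adds +2; each star adds +2
Total: 4 + 2 + 2 = 8 states


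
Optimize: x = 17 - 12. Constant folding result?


17 - 12 = 5 at compile time
Optimized: x = 5


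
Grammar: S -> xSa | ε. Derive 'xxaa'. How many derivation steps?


Derivation: S => xSa => xxSaa => xxaa
Steps: 3


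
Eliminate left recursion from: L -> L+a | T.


Left-recursive alternatives: L+a; non-recursive: T
Introduce L': L -> TL', L' -> +aL' | ε


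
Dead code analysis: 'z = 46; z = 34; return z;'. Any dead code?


first assignment to z is overwritten before any read
Dead: 'z = 46'


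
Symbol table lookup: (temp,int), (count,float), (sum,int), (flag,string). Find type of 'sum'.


Lookup 'sum' → type int


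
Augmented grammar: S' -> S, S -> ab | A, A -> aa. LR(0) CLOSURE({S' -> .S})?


Start: S' -> .S
For each item with dot before a nonterminal B, add B -> .γ for every B-production
Closure: [S' -> .S, S -> .ab, S -> .A, A -> .aa]


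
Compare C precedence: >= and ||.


'>=' is relational (level 7); '||' is logical OR (level 1)
Higher level binds tighter
'>=' has higher precedence than '||'


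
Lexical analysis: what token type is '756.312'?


Pattern: digits with a decimal point
Type: FLOAT_LITERAL


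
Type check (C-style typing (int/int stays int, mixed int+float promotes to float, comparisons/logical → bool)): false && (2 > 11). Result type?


Operand types: bool && bool
Rule: logical operators take bool operands and yield bool
Result type: bool


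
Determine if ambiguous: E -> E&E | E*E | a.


'a&a*a' has two parse trees (no precedence encoded between & and *)
Ambiguous


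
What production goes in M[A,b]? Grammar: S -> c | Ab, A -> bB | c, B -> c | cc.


For [A, b]: 'b' ∈ FIRST(bB)
Entry: A -> bB


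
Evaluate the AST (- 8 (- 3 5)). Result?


Evaluate inner: (- 3 5) = -2
Evaluate root: (- 8 -2) = 10
Result: 10


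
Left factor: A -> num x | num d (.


Common prefix: 'num'
Factored: A -> num A', A' -> x | d (


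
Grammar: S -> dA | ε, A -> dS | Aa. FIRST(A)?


Per alternative of A: FIRST(dS) = {d}; FIRST(Aa) = {d}
FIRST(A) = {d}


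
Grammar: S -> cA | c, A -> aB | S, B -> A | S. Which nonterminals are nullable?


A nonterminal is nullable iff some alternative derives ε (directly, or every symbol in it is nullable)
Nullable: {}


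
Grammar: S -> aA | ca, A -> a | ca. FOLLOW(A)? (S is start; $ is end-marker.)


$ ∈ FOLLOW(S). For each A -> αBβ: add FIRST(β)\{ε} to FOLLOW(B); if β nullable, add FOLLOW(A).
FOLLOW(A) = {$}


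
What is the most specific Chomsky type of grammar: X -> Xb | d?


Left-linear: every RHS is a terminal or one nonterminal followed by a terminal
Classification: Type 3 (Regular)


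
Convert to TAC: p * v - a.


Break into single-operator statements:
t1 = p * v
t2 = t1 - a


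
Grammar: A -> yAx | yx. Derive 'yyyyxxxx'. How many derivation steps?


Derivation: A => yAx => yyAxx => yyyAxxx => yyyyxxxx
Steps: 4


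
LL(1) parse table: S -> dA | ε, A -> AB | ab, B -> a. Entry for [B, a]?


For [B, a]: 'a' ∈ FIRST(a)
Entry: B -> a


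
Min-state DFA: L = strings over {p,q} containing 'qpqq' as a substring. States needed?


KMP-style automaton: 4 progress states + 1 absorbing accept = 5
Minimal DFA: 5 states


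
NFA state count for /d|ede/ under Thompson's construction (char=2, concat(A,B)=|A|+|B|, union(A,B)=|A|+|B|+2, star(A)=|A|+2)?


Syntax tree has 4 char leaf(s), 1 union(s), 0 star(s)
chars contribute 4×2 = 8; each union adds +2; each star adds +2
Total: 8 + 2 + 0 = 10 states


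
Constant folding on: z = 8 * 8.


8 * 8 = 64 at compile time
Optimized: z = 64


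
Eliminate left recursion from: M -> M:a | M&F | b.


Left-recursive alternatives: M:a, M&F; non-recursive: b
Introduce M': M -> bM', M' -> :aM' | &FM' | ε


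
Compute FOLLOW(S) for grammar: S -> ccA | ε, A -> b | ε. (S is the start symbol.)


$ ∈ FOLLOW(S). For each A -> αBβ: add FIRST(β)\{ε} to FOLLOW(B); if β nullable, add FOLLOW(A).
FOLLOW(S) = {$}


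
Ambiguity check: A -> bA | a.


right-linear, alternatives start with distinct terminals 'b' vs 'a': unique leftmost derivation
Unambiguous


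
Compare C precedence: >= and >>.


'>>' is shift (level 8); '>=' is relational (level 7)
Higher level binds tighter
'>>' has higher precedence than '>='


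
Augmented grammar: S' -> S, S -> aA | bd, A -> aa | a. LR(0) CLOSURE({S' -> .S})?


Start: S' -> .S
For each item with dot before a nonterminal B, add B -> .γ for every B-production
Closure: [S' -> .S, S -> .aA, S -> .bd]


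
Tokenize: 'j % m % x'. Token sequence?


Scan left to right, longest-match per lexeme
Tokens: ID(j), OP(%), ID(m), OP(%), ID(x)


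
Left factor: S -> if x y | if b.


Common prefix: 'if'
Factored: S -> if S', S' -> x y | b


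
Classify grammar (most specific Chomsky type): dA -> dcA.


LHS has context (more than one symbol) and |LHS| ≤ |RHS|
Classification: Type 1 (Context-Sensitive)
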